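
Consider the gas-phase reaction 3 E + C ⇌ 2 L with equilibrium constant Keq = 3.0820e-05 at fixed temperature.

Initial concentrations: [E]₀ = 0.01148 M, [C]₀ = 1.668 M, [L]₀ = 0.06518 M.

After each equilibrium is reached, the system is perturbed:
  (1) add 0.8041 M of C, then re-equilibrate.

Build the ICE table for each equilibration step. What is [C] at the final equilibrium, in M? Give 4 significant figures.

[C]_eq = 2.505 M

Q₀ = 1683 vs Keq = 3.0820e-05 ⇒ Q>K, reverse
Step 1:
                  E         C         L
  Initial   0.01148     1.668   0.06518
  Change    0.09738   0.03246  -0.06492
  Equil      0.1089       1.7 2.6002e-04
  solve Keq expr → x = -0.03246; check Q = 3.0820e-05
Then add 0.8041 M of C.
Step 2:
                  E         C         L
  Initial    0.1089     2.505 2.6002e-04
  Change  -8.2775e-05 -2.7592e-05 5.5183e-05
  Equil      0.1088     2.505 3.1520e-04
  solve Keq expr → x = 2.7592e-05; check Q = 3.0820e-05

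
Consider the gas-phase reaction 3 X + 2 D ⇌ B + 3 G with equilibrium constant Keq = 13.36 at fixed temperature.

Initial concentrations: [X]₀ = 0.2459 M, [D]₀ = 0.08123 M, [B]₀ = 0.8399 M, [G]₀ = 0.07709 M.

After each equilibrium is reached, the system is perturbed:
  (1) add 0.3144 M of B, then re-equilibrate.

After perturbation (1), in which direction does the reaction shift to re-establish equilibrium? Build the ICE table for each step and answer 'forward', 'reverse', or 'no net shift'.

Q₀ = 3.922 vs Keq = 13.36 ⇒ Q<K, forward
Step 1:
                    X           D           B           G
  Initial      0.2459     0.08123      0.8399     0.07709
  Change     -0.01864    -0.01243    0.006214     0.01864
  Equil        0.2273      0.0688      0.8461     0.09573
  solve Keq expr → x = 0.006214; check Q = 13.36
Then add 0.3144 M of B.
Step 2:
                    X           D           B           G
  Initial      0.2273      0.0688       1.161     0.09573
  Change     0.004903    0.003268   -0.001634   -0.004903
  Equil        0.2322     0.07207       1.159     0.09083
  solve Keq expr → x = -0.001634; check Q = 13.36

Direction: reverse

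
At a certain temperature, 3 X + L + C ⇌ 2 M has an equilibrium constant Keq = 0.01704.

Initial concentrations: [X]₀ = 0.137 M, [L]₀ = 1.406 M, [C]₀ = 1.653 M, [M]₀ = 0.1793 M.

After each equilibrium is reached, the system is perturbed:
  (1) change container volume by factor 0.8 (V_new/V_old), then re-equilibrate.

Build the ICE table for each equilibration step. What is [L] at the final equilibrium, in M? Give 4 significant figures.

[L]_eq = 1.836 M

Q₀ = 5.379 vs Keq = 0.01704 ⇒ Q>K, reverse
Step 1:
                    X           L           C           M
  init          0.137       1.406       1.653      0.1793
  Δ            0.2062     0.06874     0.06874     -0.1375
  eq           0.3432       1.475       1.722     0.04182
  solve Keq expr → x = -0.06874; check Q = 0.01704
Then change container volume by factor 0.8 (V_new/V_old).
Step 2:
                    X           L           C           M
  init          0.429       1.843       2.152     0.05228
  Δ          -0.02235   -0.007449   -0.007449      0.0149
  eq           0.4067       1.836       2.145     0.06718
  solve Keq expr → x = 0.007449; check Q = 0.01704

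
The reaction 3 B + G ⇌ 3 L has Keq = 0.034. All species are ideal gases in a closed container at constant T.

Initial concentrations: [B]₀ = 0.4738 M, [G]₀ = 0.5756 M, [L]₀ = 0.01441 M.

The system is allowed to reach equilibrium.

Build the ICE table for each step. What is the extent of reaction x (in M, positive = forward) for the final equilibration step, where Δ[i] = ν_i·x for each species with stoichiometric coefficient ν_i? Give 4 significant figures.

x = 0.02927 M

Q₀ = 4.8875e-05 vs Keq = 0.034 ⇒ Q<K, forward
Step 1:
                  B         G         L
  Initial    0.4738    0.5756   0.01441
  Change   -0.08781  -0.02927   0.08781
  Equil       0.386    0.5463    0.1022
  solve Keq expr → x = 0.02927; check Q = 0.034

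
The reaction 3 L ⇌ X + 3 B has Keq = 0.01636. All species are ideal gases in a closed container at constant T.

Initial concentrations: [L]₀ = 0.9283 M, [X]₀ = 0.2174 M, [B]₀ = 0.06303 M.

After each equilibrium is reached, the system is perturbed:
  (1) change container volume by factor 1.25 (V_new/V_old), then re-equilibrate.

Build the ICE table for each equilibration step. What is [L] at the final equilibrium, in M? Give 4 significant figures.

[L]_eq = 0.5617 M

Q₀ = 6.8051e-05 vs Keq = 0.01636 ⇒ Q<K, forward
Step 1:
                    L           X           B
  Initial      0.9283      0.2174     0.06303
  Change      -0.2122     0.07073      0.2122
  Equil        0.7161      0.2881      0.2752
  solve Keq expr → x = 0.07073; check Q = 0.01636
Then change container volume by factor 1.25 (V_new/V_old).
Step 2:
                    L           X           B
  Initial      0.5729      0.2305      0.2202
  Change     -0.01115    0.003716     0.01115
  Equil        0.5617      0.2342      0.2313
  solve Keq expr → x = 0.003716; check Q = 0.01636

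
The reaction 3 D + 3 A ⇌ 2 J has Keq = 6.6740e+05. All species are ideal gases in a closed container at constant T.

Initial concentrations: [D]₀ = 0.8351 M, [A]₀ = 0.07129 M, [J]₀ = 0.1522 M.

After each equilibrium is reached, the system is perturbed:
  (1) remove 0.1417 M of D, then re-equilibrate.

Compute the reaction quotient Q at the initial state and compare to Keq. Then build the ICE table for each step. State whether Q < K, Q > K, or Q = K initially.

Q₀ = 109.8 vs Keq = 6.6740e+05 ⇒ Q<K, forward
Step 1:
                    D           A           J
  init         0.8351     0.07129      0.1522
  Δ          -0.06626    -0.06626     0.04417
  eq           0.7688    0.005028      0.1964
  solve Keq expr → x = 0.02209; check Q = 6.6740e+05
Then remove 0.1417 M of D.
Step 2:
                    D           A           J
  init         0.6271    0.005028      0.1964
  Δ           0.00111     0.00111 -7.3986e-04
  eq           0.6282    0.006138      0.1956
  solve Keq expr → x = -3.6993e-04; check Q = 6.6740e+05

Q₀ = 109.8; Q < K (proceeds forward)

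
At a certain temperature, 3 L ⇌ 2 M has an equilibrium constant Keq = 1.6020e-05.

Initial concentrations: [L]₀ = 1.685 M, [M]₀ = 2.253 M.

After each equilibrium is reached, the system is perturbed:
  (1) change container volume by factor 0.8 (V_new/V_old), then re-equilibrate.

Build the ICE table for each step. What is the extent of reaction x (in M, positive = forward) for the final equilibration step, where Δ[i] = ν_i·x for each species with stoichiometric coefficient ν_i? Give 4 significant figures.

x = 0.003226 M

Q₀ = 1.061 vs Keq = 1.6020e-05 ⇒ Q>K, reverse
Step 1:
                   L          M
  Initial      1.685      2.253
  Change       3.312     -2.208
  Equil        4.997    0.04471
  solve Keq expr → x = -1.104; check Q = 1.6020e-05
Then change container volume by factor 0.8 (V_new/V_old).
Step 2:
                   L          M
  Initial      6.247    0.05589
  Change   -0.009678   0.006452
  Equil        6.237    0.06235
  solve Keq expr → x = 0.003226; check Q = 1.6020e-05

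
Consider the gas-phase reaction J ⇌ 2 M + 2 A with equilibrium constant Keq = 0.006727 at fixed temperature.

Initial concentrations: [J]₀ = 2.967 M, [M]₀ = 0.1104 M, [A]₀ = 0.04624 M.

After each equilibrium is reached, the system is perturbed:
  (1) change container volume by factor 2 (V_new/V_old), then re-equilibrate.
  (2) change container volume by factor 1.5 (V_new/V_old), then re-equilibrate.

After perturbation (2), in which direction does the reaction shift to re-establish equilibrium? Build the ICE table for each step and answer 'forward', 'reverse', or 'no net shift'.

Q₀ = 8.7833e-06 vs Keq = 0.006727 ⇒ Q<K, forward
Step 1:
                    J           M           A
  init          2.967      0.1104     0.04624
  Δ           -0.1471      0.2942      0.2942
  eq             2.82      0.4046      0.3404
  solve Keq expr → x = 0.1471; check Q = 0.006727
Then change container volume by factor 2 (V_new/V_old).
Step 2:
                    J           M           A
  init           1.41      0.2023      0.1702
  Δ          -0.06139      0.1228      0.1228
  eq            1.349      0.3251       0.293
  solve Keq expr → x = 0.06139; check Q = 0.006727
Then change container volume by factor 1.5 (V_new/V_old).
Step 3:
                    J           M           A
  init          0.899      0.2167      0.1953
  Δ          -0.03514     0.07029     0.07029
  eq           0.8639       0.287      0.2656
  solve Keq expr → x = 0.03514; check Q = 0.006727

Direction: forward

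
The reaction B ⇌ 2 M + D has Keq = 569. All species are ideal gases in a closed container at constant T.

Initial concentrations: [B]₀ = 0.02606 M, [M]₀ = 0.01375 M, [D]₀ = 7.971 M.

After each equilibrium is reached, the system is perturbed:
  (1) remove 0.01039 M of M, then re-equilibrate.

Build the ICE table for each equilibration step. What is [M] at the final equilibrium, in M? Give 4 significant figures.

Q₀ = 0.05783 vs Keq = 569 ⇒ Q<K, forward
Step 1:
                   B          M          D
  I          0.02606    0.01375      7.971
  C           -0.026      0.052      0.026
  E       6.0756e-05    0.06575      7.997
  solve Keq expr → x = 0.026; check Q = 569
Then remove 0.01039 M of M.
Step 2:
                   B          M          D
  I       6.0756e-05    0.05536      7.997
  C       -1.7630e-05 3.5260e-05 1.7630e-05
  E       4.3126e-05    0.05539      7.997
  solve Keq expr → x = 1.7630e-05; check Q = 569

[M]_eq = 0.05539 M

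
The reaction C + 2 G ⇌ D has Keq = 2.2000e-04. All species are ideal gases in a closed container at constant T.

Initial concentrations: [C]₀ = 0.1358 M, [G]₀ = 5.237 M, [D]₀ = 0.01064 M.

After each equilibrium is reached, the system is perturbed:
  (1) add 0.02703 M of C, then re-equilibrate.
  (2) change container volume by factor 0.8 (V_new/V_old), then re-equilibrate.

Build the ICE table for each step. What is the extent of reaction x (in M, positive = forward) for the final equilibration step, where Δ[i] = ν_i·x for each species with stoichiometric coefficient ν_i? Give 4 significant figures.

x = 7.2904e-04 M

Q₀ = 0.002857 vs Keq = 2.2000e-04 ⇒ Q>K, reverse
Step 1:
                    C           G           D
  Initial      0.1358       5.237     0.01064
  Change     0.009755     0.01951   -0.009755
  Equil        0.1456       5.257  8.8480e-04
  solve Keq expr → x = -0.009755; check Q = 2.2000e-04
Then add 0.02703 M of C.
Step 2:
                    C           G           D
  Initial      0.1726       5.257  8.8480e-04
  Change  -1.6319e-04 -3.2638e-04  1.6319e-04
  Equil        0.1724       5.256    0.001048
  solve Keq expr → x = 1.6319e-04; check Q = 2.2000e-04
Then change container volume by factor 0.8 (V_new/V_old).
Step 3:
                    C           G           D
  Initial      0.2155        6.57     0.00131
  Change  -7.2904e-04   -0.001458  7.2904e-04
  Equil        0.2148       6.569    0.002039
  solve Keq expr → x = 7.2904e-04; check Q = 2.2000e-04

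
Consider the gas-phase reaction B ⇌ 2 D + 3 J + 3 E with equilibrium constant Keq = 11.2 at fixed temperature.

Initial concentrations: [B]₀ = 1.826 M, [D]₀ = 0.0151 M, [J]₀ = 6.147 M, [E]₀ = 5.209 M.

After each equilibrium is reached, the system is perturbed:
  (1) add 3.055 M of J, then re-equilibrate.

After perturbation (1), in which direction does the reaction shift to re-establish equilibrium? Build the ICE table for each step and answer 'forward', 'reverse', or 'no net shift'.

Q₀ = 4.099 vs Keq = 11.2 ⇒ Q<K, forward
Step 1:
                    B           D           J           E
  Initial       1.826      0.0151       6.147       5.209
  Change    -0.004818    0.009636     0.01445     0.01445
  Equil         1.821     0.02474       6.161       5.223
  solve Keq expr → x = 0.004818; check Q = 11.2
Then add 3.055 M of J.
Step 2:
                    B           D           J           E
  Initial       1.821     0.02474       9.216       5.223
  Change     0.005546    -0.01109    -0.01664    -0.01664
  Equil         1.827     0.01364         9.2       5.207
  solve Keq expr → x = -0.005546; check Q = 11.2

Direction: reverse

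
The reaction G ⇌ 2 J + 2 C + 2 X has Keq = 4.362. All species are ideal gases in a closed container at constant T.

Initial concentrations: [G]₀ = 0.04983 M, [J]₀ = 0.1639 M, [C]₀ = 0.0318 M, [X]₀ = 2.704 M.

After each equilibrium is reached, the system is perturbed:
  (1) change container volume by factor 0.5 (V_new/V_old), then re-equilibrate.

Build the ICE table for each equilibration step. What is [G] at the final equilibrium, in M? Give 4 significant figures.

Q₀ = 0.003986 vs Keq = 4.362 ⇒ Q<K, forward
Step 1:
                   G          J          C          X
  init       0.04983     0.1639     0.0318      2.704
  Δ         -0.04786    0.09572    0.09572    0.09572
  eq         0.00197     0.2596     0.1275        2.8
  solve Keq expr → x = 0.04786; check Q = 4.362
Then change container volume by factor 0.5 (V_new/V_old).
Step 2:
                   G          J          C          X
  init      0.003939     0.5192      0.255      5.599
  Δ          0.03888   -0.07776   -0.07776   -0.07776
  eq         0.04282     0.4415     0.1773      5.522
  solve Keq expr → x = -0.03888; check Q = 4.362

[G]_eq = 0.04282 M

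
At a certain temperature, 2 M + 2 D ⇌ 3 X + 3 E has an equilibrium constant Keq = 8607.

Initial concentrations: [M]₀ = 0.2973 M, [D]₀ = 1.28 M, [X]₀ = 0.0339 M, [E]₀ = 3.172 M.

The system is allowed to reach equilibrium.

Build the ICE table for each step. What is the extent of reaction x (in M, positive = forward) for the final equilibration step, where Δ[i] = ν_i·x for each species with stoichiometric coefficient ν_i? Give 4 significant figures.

Q₀ = 0.008586 vs Keq = 8607 ⇒ Q<K, forward
Step 1:
                  M         D         X         E
  init       0.2973      1.28    0.0339     3.172
  Δ         -0.2755   -0.2755    0.4133    0.4133
  eq        0.02178     1.004    0.4472     3.585
  solve Keq expr → x = 0.1378; check Q = 8607

x = 0.1378 M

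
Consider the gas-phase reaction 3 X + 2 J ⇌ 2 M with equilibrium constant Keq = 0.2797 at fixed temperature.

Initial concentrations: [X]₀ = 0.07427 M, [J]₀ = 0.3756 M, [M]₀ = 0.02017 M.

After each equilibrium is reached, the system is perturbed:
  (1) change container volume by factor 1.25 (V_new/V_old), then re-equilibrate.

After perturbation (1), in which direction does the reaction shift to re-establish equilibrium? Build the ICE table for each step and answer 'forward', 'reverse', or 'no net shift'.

Q₀ = 7.039 vs Keq = 0.2797 ⇒ Q>K, reverse
Step 1:
                   X          J          M
  Initial    0.07427     0.3756    0.02017
  Change     0.02114     0.0141    -0.0141
  Equil      0.09541     0.3897   0.006074
  solve Keq expr → x = -0.007048; check Q = 0.2797
Then change container volume by factor 1.25 (V_new/V_old).
Step 2:
                   X          J          M
  Initial    0.07633     0.3118   0.004859
  Change     0.00186    0.00124   -0.00124
  Equil      0.07819      0.313   0.003619
  solve Keq expr → x = -6.2004e-04; check Q = 0.2797

Direction: reverse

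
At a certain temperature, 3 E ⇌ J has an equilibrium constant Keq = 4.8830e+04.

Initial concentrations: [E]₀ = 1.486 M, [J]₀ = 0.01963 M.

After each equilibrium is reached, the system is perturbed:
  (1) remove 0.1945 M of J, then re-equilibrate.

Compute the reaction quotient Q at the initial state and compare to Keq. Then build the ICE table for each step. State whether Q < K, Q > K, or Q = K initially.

Q₀ = 0.005982; Q < K (proceeds forward)

Q₀ = 0.005982 vs Keq = 4.8830e+04 ⇒ Q<K, forward
Step 1:
                  E         J
  init        1.486   0.01963
  Δ          -1.464    0.4881
  eq        0.02183    0.5077
  solve Keq expr → x = 0.4881; check Q = 4.8830e+04
Then remove 0.1945 M of J.
Step 2:
                  E         J
  init      0.02183    0.3132
  Δ       -0.003225  0.001075
  eq         0.0186    0.3143
  solve Keq expr → x = 0.001075; check Q = 4.8830e+04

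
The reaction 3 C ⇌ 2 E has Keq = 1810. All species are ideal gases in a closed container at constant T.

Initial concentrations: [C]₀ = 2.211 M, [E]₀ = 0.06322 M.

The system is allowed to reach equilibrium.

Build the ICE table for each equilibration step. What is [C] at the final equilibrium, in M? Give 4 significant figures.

[C]_eq = 0.1059 M

Q₀ = 3.6978e-04 vs Keq = 1810 ⇒ Q<K, forward
Step 1:
                    C           E
  init          2.211     0.06322
  Δ            -2.105       1.403
  eq           0.1059       1.467
  solve Keq expr → x = 0.7017; check Q = 1810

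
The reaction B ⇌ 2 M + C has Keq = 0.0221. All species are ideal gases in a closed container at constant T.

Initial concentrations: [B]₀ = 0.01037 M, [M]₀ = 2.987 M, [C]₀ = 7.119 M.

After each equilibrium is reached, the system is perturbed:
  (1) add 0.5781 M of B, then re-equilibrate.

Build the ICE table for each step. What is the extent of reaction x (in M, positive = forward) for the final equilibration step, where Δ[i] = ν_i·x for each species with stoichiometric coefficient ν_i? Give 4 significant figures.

x = 0.006738 M

Q₀ = 6125 vs Keq = 0.0221 ⇒ Q>K, reverse
Step 1:
                  B         M         C
  Initial   0.01037     2.987     7.119
  Change      1.456    -2.911    -1.456
  Equil       1.466   0.07564     5.663
  solve Keq expr → x = -1.456; check Q = 0.0221
Then add 0.5781 M of B.
Step 2:
                  B         M         C
  Initial     2.044   0.07564     5.663
  Change  -0.006738   0.01348  0.006738
  Equil       2.037   0.08911      5.67
  solve Keq expr → x = 0.006738; check Q = 0.0221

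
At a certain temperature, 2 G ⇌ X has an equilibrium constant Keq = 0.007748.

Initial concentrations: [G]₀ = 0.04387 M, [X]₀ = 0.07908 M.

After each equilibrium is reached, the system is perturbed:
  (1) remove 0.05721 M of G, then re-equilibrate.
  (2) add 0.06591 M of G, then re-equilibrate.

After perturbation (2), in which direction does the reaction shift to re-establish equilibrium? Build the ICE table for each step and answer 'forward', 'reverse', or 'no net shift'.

Direction: forward

Q₀ = 41.09 vs Keq = 0.007748 ⇒ Q>K, reverse
Step 1:
                  G         X
  I         0.04387   0.07908
  C          0.1575  -0.07877
  E          0.2014 3.1428e-04
  solve Keq expr → x = -0.07877; check Q = 0.007748
Then remove 0.05721 M of G.
Step 2:
                  G         X
  I          0.1442 3.1428e-04
  C       3.0501e-04 -1.5251e-04
  E          0.1445 1.6177e-04
  solve Keq expr → x = -1.5251e-04; check Q = 0.007748
Then add 0.06591 M of G.
Step 3:
                  G         X
  I          0.2104 1.6177e-04
  C       -3.6013e-04 1.8007e-04
  E            0.21 3.4184e-04
  solve Keq expr → x = 1.8007e-04; check Q = 0.007748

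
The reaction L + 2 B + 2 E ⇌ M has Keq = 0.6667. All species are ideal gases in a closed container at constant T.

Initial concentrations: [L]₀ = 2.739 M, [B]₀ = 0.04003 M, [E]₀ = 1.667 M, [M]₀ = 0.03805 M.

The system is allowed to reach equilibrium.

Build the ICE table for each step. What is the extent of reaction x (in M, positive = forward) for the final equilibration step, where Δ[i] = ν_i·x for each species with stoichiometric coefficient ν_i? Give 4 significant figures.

Q₀ = 3.12 vs Keq = 0.6667 ⇒ Q>K, reverse
Step 1:
                    L           B           E           M
  I             2.739     0.04003       1.667     0.03805
  C           0.01386     0.02772     0.02772    -0.01386
  E             2.753     0.06775       1.695     0.02419
  solve Keq expr → x = -0.01386; check Q = 0.6667

x = -0.01386 M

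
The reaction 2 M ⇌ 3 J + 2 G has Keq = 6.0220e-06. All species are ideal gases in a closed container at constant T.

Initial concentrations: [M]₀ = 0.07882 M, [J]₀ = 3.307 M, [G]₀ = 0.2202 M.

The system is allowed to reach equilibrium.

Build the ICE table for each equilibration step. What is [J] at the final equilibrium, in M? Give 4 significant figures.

Q₀ = 282.3 vs Keq = 6.0220e-06 ⇒ Q>K, reverse
Step 1:
                  M         J         G
  Initial   0.07882     3.307    0.2202
  Change     0.2201   -0.3301   -0.2201
  Equil      0.2989     2.977 1.4280e-04
  solve Keq expr → x = -0.11; check Q = 6.0220e-06

[J]_eq = 2.977 M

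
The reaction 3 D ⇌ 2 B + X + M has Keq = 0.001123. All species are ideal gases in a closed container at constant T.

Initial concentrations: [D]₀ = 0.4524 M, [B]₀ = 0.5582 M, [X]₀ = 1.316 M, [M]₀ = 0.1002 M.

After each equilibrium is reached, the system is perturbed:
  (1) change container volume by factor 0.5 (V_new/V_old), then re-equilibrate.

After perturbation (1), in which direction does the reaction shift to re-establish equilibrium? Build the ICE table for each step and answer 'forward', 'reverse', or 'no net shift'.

Direction: reverse

Q₀ = 0.4437 vs Keq = 0.001123 ⇒ Q>K, reverse
Step 1:
                    D           B           X           M
  Initial      0.4524      0.5582       1.316      0.1002
  Change        0.292     -0.1946    -0.09732    -0.09732
  Equil        0.7444      0.3636       1.219    0.002876
  solve Keq expr → x = -0.09732; check Q = 0.001123
Then change container volume by factor 0.5 (V_new/V_old).
Step 2:
                    D           B           X           M
  Initial       1.489      0.7271       2.437    0.005751
  Change     0.008335   -0.005557   -0.002778   -0.002778
  Equil         1.497      0.7215       2.435    0.002973
  solve Keq expr → x = -0.002778; check Q = 0.001123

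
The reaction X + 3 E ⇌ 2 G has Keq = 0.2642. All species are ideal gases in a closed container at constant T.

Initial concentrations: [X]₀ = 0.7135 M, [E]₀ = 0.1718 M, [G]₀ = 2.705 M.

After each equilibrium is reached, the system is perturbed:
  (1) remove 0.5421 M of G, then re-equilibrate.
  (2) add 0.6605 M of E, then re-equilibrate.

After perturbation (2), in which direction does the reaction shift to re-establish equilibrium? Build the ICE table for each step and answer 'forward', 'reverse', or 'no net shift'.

Direction: forward

Q₀ = 2022 vs Keq = 0.2642 ⇒ Q>K, reverse
Step 1:
                   X          E          G
  Initial     0.7135     0.1718      2.705
  Change        0.58       1.74      -1.16
  Equil        1.293      1.912      1.545
  solve Keq expr → x = -0.58; check Q = 0.2642
Then remove 0.5421 M of G.
Step 2:
                   X          E          G
  Initial      1.293      1.912      1.003
  Change    -0.09053    -0.2716     0.1811
  Equil        1.203       1.64      1.184
  solve Keq expr → x = 0.09053; check Q = 0.2642
Then add 0.6605 M of E.
Step 3:
                   X          E          G
  Initial      1.203      2.301      1.184
  Change     -0.1236    -0.3709     0.2473
  Equil        1.079       1.93      1.431
  solve Keq expr → x = 0.1236; check Q = 0.2642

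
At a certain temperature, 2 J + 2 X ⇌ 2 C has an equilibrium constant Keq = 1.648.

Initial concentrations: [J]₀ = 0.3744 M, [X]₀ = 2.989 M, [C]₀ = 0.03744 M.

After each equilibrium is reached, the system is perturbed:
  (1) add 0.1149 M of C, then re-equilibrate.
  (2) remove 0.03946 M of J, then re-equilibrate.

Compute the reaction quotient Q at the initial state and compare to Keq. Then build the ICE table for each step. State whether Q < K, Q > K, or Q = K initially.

Q₀ = 0.001119 vs Keq = 1.648 ⇒ Q<K, forward
Step 1:
                   J          X          C
  I           0.3744      2.989    0.03744
  C          -0.2824    -0.2824     0.2824
  E          0.09204      2.707     0.3198
  solve Keq expr → x = 0.1412; check Q = 1.648
Then add 0.1149 M of C.
Step 2:
                   J          X          C
  I          0.09204      2.707     0.4347
  C          0.02484    0.02484   -0.02484
  E           0.1169      2.731     0.4099
  solve Keq expr → x = -0.01242; check Q = 1.648
Then remove 0.03946 M of J.
Step 3:
                   J          X          C
  I          0.07742      2.731     0.4099
  C          0.02979    0.02979   -0.02979
  E           0.1072      2.761     0.3801
  solve Keq expr → x = -0.0149; check Q = 1.648

Q₀ = 0.001119; Q < K (proceeds forward)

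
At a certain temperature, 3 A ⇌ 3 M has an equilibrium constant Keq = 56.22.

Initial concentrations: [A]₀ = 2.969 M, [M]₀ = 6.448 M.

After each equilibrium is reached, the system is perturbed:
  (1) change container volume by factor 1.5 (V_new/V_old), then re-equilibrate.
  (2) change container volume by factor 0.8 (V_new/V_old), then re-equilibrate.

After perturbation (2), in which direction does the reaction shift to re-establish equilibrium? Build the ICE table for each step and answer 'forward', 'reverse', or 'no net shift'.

Direction: no net shift

Q₀ = 10.24 vs Keq = 56.22 ⇒ Q<K, forward
Step 1:
                    A           M
  init          2.969       6.448
  Δ             -1.02        1.02
  eq            1.949       7.468
  solve Keq expr → x = 0.3399; check Q = 56.22
Then change container volume by factor 1.5 (V_new/V_old).
Step 2:
                    A           M
  init            1.3       4.978
  Δ                 0           0
  eq              1.3       4.978
  solve Keq expr → x = 0; check Q = 56.22
Then change container volume by factor 0.8 (V_new/V_old).
Step 3:
                    A           M
  init          1.624       6.223
  Δ                 0           0
  eq            1.624       6.223
  solve Keq expr → x = 0; check Q = 56.22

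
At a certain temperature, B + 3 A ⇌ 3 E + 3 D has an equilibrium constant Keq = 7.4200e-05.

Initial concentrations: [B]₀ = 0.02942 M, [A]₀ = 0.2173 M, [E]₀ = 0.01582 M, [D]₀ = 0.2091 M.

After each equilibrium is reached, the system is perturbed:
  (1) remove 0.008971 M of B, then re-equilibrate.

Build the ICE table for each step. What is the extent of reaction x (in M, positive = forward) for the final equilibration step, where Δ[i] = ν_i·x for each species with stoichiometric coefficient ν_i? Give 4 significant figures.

Q₀ = 1.1991e-04 vs Keq = 7.4200e-05 ⇒ Q>K, reverse
Step 1:
                  B         A         E         D
  I         0.02942    0.2173   0.01582    0.2091
  C       6.6119e-04  0.001984 -0.001984 -0.001984
  E         0.03008    0.2193   0.01384    0.2071
  solve Keq expr → x = -6.6119e-04; check Q = 7.4200e-05
Then remove 0.008971 M of B.
Step 2:
                  B         A         E         D
  I         0.02111    0.2193   0.01384    0.2071
  C       4.3475e-04  0.001304 -0.001304 -0.001304
  E         0.02154    0.2206   0.01253    0.2058
  solve Keq expr → x = -4.3475e-04; check Q = 7.4200e-05

x = -4.3475e-04 M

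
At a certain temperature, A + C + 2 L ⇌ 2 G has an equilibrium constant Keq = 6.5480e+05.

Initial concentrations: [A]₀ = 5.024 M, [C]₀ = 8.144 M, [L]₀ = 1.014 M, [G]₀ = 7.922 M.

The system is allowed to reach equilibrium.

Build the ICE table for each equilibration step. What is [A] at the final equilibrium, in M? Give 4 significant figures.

Q₀ = 1.492 vs Keq = 6.5480e+05 ⇒ Q<K, forward
Step 1:
                    A           C           L           G
  I             5.024       8.144       1.014       7.922
  C           -0.5061     -0.5061      -1.012       1.012
  E             4.518       7.638    0.001879       8.934
  solve Keq expr → x = 0.5061; check Q = 6.5480e+05

[A]_eq = 4.518 M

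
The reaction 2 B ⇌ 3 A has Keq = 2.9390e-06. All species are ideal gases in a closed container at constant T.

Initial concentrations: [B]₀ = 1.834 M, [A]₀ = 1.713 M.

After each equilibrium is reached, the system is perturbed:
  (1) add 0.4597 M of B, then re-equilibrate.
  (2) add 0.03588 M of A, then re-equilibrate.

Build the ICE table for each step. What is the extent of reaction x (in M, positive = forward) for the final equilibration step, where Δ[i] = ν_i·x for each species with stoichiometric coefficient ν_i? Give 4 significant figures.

x = -0.01191 M

Q₀ = 1.494 vs Keq = 2.9390e-06 ⇒ Q>K, reverse
Step 1:
                   B          A
  Initial      1.834      1.713
  Change       1.122     -1.683
  Equil        2.956    0.02951
  solve Keq expr → x = -0.5612; check Q = 2.9390e-06
Then add 0.4597 M of B.
Step 2:
                   B          A
  Initial      3.416    0.02951
  Change   -0.001981   0.002972
  Equil        3.414    0.03248
  solve Keq expr → x = 9.9062e-04; check Q = 2.9390e-06
Then add 0.03588 M of A.
Step 3:
                   B          A
  Initial      3.414    0.06836
  Change     0.02382   -0.03573
  Equil        3.438    0.03263
  solve Keq expr → x = -0.01191; check Q = 2.9390e-06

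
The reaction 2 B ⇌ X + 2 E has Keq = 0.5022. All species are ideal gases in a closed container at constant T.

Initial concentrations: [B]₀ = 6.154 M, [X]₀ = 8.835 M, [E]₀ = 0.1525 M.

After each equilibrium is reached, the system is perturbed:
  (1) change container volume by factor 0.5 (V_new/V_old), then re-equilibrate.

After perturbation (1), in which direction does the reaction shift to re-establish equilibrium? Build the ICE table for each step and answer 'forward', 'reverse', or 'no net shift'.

Q₀ = 0.005425 vs Keq = 0.5022 ⇒ Q<K, forward
Step 1:
                    B           X           E
  I             6.154       8.835      0.1525
  C            -1.034       0.517       1.034
  E              5.12       9.352       1.186
  solve Keq expr → x = 0.517; check Q = 0.5022
Then change container volume by factor 0.5 (V_new/V_old).
Step 2:
                    B           X           E
  I             10.24        18.7       2.373
  C            0.5851     -0.2926     -0.5851
  E             10.83       18.41       1.788
  solve Keq expr → x = -0.2926; check Q = 0.5022

Direction: reverse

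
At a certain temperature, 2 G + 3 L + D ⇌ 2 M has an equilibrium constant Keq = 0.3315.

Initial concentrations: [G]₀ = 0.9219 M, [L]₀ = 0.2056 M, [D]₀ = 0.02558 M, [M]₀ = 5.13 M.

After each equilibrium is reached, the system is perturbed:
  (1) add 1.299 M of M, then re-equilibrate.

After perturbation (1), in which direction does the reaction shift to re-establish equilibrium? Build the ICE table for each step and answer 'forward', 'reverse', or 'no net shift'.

Direction: reverse

Q₀ = 1.3928e+05 vs Keq = 0.3315 ⇒ Q>K, reverse
Step 1:
                   G          L          D          M
  I           0.9219     0.2056    0.02558       5.13
  C            1.367      2.051     0.6837     -1.367
  E            2.289      2.257     0.7092      3.763
  solve Keq expr → x = -0.6837; check Q = 0.3315
Then add 1.299 M of M.
Step 2:
                   G          L          D          M
  I            2.289      2.257     0.7092      5.062
  C           0.1555     0.2333    0.07777    -0.1555
  E            2.445       2.49      0.787      4.906
  solve Keq expr → x = -0.07777; check Q = 0.3315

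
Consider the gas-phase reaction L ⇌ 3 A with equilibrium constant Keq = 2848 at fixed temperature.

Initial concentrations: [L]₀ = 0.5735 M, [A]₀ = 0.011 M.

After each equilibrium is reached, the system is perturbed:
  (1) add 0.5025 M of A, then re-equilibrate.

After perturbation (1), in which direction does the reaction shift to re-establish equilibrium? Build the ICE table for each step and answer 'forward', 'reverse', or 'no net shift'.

Q₀ = 2.3208e-06 vs Keq = 2848 ⇒ Q<K, forward
Step 1:
                  L         A
  Initial    0.5735     0.011
  Change    -0.5717     1.715
  Equil    0.001806     1.726
  solve Keq expr → x = 0.5717; check Q = 2848
Then add 0.5025 M of A.
Step 2:
                  L         A
  Initial  0.001806     2.229
  Change   0.002049 -0.006146
  Equil    0.003854     2.222
  solve Keq expr → x = -0.002049; check Q = 2848

Direction: reverse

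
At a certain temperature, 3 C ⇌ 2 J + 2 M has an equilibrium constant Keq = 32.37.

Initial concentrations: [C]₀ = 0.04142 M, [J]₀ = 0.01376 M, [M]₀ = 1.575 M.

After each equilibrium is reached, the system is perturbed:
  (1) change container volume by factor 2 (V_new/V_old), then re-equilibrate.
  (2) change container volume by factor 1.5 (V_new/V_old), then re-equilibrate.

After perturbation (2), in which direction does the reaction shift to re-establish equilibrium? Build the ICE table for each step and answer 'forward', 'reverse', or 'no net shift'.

Q₀ = 6.609 vs Keq = 32.37 ⇒ Q<K, forward
Step 1:
                    C           J           M
  I           0.04142     0.01376       1.575
  C          -0.00976    0.006506    0.006506
  E           0.03166     0.02027       1.582
  solve Keq expr → x = 0.003253; check Q = 32.37
Then change container volume by factor 2 (V_new/V_old).
Step 2:
                    C           J           M
  I           0.01583     0.01013      0.7908
  C         -0.002111    0.001408    0.001408
  E           0.01372     0.01154      0.7922
  solve Keq expr → x = 7.0379e-04; check Q = 32.37
Then change container volume by factor 1.5 (V_new/V_old).
Step 3:
                    C           J           M
  I          0.009146    0.007694      0.5281
  C       -7.9007e-04  5.2671e-04  5.2671e-04
  E          0.008356    0.008221      0.5286
  solve Keq expr → x = 2.6336e-04; check Q = 32.37

Direction: forward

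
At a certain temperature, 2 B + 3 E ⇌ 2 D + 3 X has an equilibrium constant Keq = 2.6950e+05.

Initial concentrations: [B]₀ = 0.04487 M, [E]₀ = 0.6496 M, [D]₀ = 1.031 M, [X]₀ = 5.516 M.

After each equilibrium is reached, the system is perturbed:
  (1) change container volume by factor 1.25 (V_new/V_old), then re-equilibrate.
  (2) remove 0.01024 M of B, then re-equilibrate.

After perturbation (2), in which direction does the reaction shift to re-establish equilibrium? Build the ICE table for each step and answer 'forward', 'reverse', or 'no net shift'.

Q₀ = 3.2325e+05 vs Keq = 2.6950e+05 ⇒ Q>K, reverse
Step 1:
                    B           E           D           X
  init        0.04487      0.6496       1.031       5.516
  Δ          0.003458    0.005186   -0.003458   -0.005186
  eq          0.04833      0.6548       1.028       5.511
  solve Keq expr → x = -0.001729; check Q = 2.6950e+05
Then change container volume by factor 1.25 (V_new/V_old).
Step 2:
                    B           E           D           X
  init        0.03866      0.5238       0.822       4.409
  Δ                 0           0           0           0
  eq          0.03866      0.5238       0.822       4.409
  solve Keq expr → x = 0; check Q = 2.6950e+05
Then remove 0.01024 M of B.
Step 3:
                    B           E           D           X
  init        0.02842      0.5238       0.822       4.409
  Δ          0.008356     0.01253   -0.008356    -0.01253
  eq          0.03678      0.5364      0.8137       4.396
  solve Keq expr → x = -0.004178; check Q = 2.6950e+05

Direction: reverse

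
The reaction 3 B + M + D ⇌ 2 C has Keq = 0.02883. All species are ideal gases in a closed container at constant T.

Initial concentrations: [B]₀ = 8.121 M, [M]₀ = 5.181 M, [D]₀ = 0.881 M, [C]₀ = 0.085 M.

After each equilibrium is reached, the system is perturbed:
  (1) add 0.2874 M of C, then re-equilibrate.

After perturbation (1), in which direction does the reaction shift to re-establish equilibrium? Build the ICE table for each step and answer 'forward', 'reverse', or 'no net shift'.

Direction: reverse

Q₀ = 2.9554e-06 vs Keq = 0.02883 ⇒ Q<K, forward
Step 1:
                  B         M         D         C
  Initial     8.121     5.181     0.881     0.085
  Change     -2.321   -0.7736   -0.7736     1.547
  Equil         5.8     4.407    0.1074     1.632
  solve Keq expr → x = 0.7736; check Q = 0.02883
Then add 0.2874 M of C.
Step 2:
                  B         M         D         C
  Initial       5.8     4.407    0.1074      1.92
  Change    0.07979    0.0266    0.0266  -0.05319
  Equil        5.88     4.434     0.134     1.866
  solve Keq expr → x = -0.0266; check Q = 0.02883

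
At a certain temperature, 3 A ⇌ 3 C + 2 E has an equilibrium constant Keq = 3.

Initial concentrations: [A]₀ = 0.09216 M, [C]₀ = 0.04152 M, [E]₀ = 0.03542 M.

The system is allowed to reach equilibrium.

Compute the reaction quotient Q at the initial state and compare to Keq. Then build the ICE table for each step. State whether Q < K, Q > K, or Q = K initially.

Q₀ = 1.1472e-04 vs Keq = 3 ⇒ Q<K, forward
Step 1:
                  A         C         E
  init      0.09216   0.04152   0.03542
  Δ        -0.07622   0.07622   0.05082
  eq        0.01594    0.1177   0.08624
  solve Keq expr → x = 0.02541; check Q = 3

Q₀ = 1.1472e-04; Q < K (proceeds forward)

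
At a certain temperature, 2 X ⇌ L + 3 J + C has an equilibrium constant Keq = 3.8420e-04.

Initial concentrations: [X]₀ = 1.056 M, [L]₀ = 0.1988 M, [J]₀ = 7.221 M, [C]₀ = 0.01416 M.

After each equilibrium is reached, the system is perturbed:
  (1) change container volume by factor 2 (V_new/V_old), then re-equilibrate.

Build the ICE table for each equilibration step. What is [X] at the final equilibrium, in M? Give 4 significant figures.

Q₀ = 0.9505 vs Keq = 3.8420e-04 ⇒ Q>K, reverse
Step 1:
                  X         L         J         C
  Initial     1.056    0.1988     7.221   0.01416
  Change    0.02831  -0.01415  -0.04246  -0.01415
  Equil       1.084    0.1846     7.179 6.6132e-06
  solve Keq expr → x = -0.01415; check Q = 3.8420e-04
Then change container volume by factor 2 (V_new/V_old).
Step 2:
                  X         L         J         C
  Initial    0.5422   0.09232     3.589 3.3066e-06
  Change  -4.6267e-05 2.3134e-05 6.9401e-05 2.3134e-05
  Equil      0.5421   0.09235     3.589 2.6440e-05
  solve Keq expr → x = 2.3134e-05; check Q = 3.8420e-04

[X]_eq = 0.5421 M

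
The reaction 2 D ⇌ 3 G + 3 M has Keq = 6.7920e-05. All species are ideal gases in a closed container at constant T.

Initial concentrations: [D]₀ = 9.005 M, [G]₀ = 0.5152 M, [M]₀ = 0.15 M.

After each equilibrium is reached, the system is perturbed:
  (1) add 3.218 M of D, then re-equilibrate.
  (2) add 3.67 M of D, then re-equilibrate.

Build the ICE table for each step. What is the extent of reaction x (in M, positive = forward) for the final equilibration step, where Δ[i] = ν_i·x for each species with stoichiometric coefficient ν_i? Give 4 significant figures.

Q₀ = 5.6916e-06 vs Keq = 6.7920e-05 ⇒ Q<K, forward
Step 1:
                  D         G         M
  Initial     9.005    0.5152      0.15
  Change   -0.08294    0.1244    0.1244
  Equil       8.922    0.6396    0.2744
  solve Keq expr → x = 0.04147; check Q = 6.7920e-05
Then add 3.218 M of D.
Step 2:
                  D         G         M
  Initial     12.14    0.6396    0.2744
  Change   -0.02768   0.04152   0.04152
  Equil       12.11    0.6811    0.3159
  solve Keq expr → x = 0.01384; check Q = 6.7920e-05
Then add 3.67 M of D.
Step 3:
                  D         G         M
  Initial     15.78    0.6811    0.3159
  Change   -0.02651   0.03977   0.03977
  Equil       15.76    0.7209    0.3557
  solve Keq expr → x = 0.01326; check Q = 6.7920e-05

x = 0.01326 M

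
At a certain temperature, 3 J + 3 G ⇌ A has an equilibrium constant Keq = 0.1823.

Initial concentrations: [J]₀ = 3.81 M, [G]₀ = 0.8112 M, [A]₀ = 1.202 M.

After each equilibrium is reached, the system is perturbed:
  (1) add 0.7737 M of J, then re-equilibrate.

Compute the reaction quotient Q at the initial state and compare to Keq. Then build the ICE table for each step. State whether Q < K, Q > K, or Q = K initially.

Q₀ = 0.04071; Q < K (proceeds forward)

Q₀ = 0.04071 vs Keq = 0.1823 ⇒ Q<K, forward
Step 1:
                   J          G          A
  Initial       3.81     0.8112      1.202
  Change     -0.2688    -0.2688    0.08961
  Equil        3.541     0.5424      1.292
  solve Keq expr → x = 0.08961; check Q = 0.1823
Then add 0.7737 M of J.
Step 2:
                   J          G          A
  Initial      4.315     0.5424      1.292
  Change    -0.08501   -0.08501    0.02834
  Equil         4.23     0.4574       1.32
  solve Keq expr → x = 0.02834; check Q = 0.1823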